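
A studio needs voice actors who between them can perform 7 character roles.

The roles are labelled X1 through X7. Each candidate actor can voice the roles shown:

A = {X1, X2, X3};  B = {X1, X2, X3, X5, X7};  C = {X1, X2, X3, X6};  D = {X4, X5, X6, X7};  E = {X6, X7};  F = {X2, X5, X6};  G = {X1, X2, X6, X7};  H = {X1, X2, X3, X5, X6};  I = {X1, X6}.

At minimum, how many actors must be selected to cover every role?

Take {B, D}. Their union is {X1, X2, X3, X4, X5, X6, X7}, which is all 7 roles.
No single actor has all 7 roles (the largest, B, has 5), so 2 is optimal.

2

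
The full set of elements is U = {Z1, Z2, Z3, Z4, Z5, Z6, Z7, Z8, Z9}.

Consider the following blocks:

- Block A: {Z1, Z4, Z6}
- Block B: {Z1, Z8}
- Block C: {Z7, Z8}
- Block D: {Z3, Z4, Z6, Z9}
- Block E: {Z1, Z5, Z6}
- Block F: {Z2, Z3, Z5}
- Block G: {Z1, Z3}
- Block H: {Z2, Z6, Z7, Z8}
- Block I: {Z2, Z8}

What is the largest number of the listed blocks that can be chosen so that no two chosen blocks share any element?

3

A, C, F are pairwise disjoint (A={Z1,Z4,Z6}; C={Z7,Z8}; F={Z2,Z3,Z5}).
Every remaining block overlaps one of these, and no 4 of the listed blocks are pairwise disjoint, so 3 is the maximum.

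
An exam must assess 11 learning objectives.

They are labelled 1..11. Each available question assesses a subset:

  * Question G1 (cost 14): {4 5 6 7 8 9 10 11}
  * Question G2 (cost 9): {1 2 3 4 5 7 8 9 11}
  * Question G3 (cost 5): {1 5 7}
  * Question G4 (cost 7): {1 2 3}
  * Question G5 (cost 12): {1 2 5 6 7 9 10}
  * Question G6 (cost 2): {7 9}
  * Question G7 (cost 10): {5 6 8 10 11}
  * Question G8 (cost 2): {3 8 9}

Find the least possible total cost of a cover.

19

G2, G7 together cover every objective (G2 ∪ G7 = {1, 2, 3, 4, 5, 6, 7, 8, 9, 10, 11}); total cost 9 + 10 = 19.
The greedy pick G8, G2, G7 costs 21; no covering selection beats 19.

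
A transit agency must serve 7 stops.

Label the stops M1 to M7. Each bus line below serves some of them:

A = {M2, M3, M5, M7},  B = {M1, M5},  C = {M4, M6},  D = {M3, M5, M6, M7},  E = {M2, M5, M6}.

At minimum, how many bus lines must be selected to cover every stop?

3

A and B and C together: A ∪ B ∪ C = {M1, M2, M3, M4, M5, M6, M7} — every stop is covered.
Only B contains M1, so B is forced; the remaining 5 stops need at least 2 more bus lines (each remaining bus line adds at most 3) — so at least 3 bus lines are needed, and 3 is optimal.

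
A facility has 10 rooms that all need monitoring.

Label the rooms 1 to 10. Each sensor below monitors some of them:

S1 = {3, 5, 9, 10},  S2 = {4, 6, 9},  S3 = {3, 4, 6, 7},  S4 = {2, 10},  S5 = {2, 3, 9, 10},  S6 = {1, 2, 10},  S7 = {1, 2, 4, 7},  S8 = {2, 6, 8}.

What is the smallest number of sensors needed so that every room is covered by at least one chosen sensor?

3

Take {S1, S7, S8}. Their union is {1, 2, 3, 4, 5, 6, 7, 8, 9, 10}, which is all 10 rooms.
Each sensor has at most 4 rooms, and 2·4 = 8 < 10 — so at least 3 sensors are needed, and 3 is optimal.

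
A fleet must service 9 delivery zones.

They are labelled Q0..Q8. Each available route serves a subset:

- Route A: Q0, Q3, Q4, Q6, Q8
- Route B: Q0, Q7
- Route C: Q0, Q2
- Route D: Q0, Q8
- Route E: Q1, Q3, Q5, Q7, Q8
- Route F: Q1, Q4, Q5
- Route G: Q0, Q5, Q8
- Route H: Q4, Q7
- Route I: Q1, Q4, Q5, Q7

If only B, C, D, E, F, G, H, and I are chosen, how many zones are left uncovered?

1

Union of B, C, D, E, F, G, H, I = {Q0, Q1, Q2, Q3, Q4, Q5, Q7, Q8}.
Not covered: Q6 — 1 zone.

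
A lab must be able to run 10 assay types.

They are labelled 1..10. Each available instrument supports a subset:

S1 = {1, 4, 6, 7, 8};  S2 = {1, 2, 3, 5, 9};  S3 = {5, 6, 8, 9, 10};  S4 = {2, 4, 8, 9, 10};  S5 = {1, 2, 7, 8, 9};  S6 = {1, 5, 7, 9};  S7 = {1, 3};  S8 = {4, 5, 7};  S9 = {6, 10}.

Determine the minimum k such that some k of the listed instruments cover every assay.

3

Take {S1, S2, S3}. Their union is {1, 2, 3, 4, 5, 6, 7, 8, 9, 10}, which is all 10 assays.
No 2 of the 9 instruments cover everything (all 36 combinations miss at least one assay), so 3 is optimal.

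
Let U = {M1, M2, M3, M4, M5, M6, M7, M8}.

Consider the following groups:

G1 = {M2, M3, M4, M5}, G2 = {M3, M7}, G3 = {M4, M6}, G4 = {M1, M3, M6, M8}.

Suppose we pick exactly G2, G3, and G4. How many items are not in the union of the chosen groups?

Union of G2, G3, G4 = {M1, M3, M4, M6, M7, M8}.
Not covered: M2, M5 — 2 items.

2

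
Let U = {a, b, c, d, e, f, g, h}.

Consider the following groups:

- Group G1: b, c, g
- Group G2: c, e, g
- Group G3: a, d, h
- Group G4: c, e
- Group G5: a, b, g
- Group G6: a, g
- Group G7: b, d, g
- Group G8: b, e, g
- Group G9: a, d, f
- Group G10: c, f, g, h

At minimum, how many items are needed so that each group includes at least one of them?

The 3 items {c, d, g} hit every group.
No choice of 2 items meets every group, so 3 is the minimum.

3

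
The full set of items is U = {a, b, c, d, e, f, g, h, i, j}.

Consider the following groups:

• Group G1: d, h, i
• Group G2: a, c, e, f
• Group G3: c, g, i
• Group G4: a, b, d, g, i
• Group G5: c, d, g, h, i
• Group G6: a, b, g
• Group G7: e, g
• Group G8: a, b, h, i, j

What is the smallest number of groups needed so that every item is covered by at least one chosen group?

G2 and G5 and G8 together: G2 ∪ G5 ∪ G8 = {a, b, c, d, e, f, g, h, i, j} — every item is covered.
Only G2 contains f, so G2 is forced; the remaining 6 items need at least 2 more groups (each remaining group adds at most 4) — so at least 3 groups are needed, and 3 is optimal.

3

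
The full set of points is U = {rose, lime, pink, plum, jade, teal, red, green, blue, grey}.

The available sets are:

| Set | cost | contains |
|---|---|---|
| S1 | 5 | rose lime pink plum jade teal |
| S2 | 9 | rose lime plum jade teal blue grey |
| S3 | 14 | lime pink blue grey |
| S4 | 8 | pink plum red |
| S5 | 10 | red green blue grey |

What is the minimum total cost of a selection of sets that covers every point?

15

S1, S5 together cover every point (S1 ∪ S5 = {rose, lime, pink, plum, jade, teal, red, green, blue, grey}); total cost 5 + 10 = 15.
No covering selection has total cost below 15.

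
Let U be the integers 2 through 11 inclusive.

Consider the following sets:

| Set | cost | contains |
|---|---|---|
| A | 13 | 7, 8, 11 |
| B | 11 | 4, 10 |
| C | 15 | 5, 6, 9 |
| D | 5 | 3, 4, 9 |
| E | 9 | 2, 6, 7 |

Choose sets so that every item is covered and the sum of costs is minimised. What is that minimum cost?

A, B, C, D, E together cover every item (A ∪ B ∪ C ∪ D ∪ E = {2, 3, 4, 5, 6, 7, 8, 9, 10, 11}); total cost 13 + 11 + 15 + 5 + 9 = 53.
No covering selection has total cost below 53.

53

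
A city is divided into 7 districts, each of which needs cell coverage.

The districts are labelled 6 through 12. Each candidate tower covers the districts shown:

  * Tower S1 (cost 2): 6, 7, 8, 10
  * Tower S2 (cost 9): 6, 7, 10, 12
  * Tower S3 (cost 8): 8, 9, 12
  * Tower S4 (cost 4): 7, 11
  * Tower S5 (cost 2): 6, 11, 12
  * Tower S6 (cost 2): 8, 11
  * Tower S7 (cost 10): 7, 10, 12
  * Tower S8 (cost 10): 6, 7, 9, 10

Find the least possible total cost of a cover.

12

S1, S3, S5 together cover every district (S1 ∪ S3 ∪ S5 = {6, 7, 8, 9, 10, 11, 12}); total cost 2 + 8 + 2 = 12.
No covering selection has total cost below 12.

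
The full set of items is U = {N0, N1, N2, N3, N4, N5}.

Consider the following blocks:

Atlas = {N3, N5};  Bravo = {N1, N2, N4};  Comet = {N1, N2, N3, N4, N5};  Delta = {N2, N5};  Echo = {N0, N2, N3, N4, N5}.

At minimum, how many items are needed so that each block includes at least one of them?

H = {N2, N3} meets every block (each contains at least one member of H), and |H| = 2.
The blocks Atlas, Bravo are pairwise disjoint, so any hitting set needs a separate item for each — at least 2. Hence 2 is optimal.

2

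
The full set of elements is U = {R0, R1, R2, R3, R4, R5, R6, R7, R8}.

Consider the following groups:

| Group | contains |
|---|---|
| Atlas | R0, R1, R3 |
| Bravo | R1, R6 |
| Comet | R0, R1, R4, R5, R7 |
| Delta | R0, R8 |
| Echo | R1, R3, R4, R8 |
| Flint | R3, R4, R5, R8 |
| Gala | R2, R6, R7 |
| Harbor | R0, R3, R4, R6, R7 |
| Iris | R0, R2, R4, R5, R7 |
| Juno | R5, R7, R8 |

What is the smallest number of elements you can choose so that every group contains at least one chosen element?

H = {R0, R6, R8} meets every group (each contains at least one member of H), and |H| = 3.
No choice of 2 elements meets every group, so 3 is the minimum.

3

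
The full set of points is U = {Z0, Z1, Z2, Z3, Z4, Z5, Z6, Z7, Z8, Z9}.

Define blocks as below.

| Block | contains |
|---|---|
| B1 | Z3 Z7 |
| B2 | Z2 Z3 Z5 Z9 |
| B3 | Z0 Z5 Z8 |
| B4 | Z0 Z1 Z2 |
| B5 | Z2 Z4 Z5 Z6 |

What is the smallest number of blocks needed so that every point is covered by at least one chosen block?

Take {B1, B2, B3, B4, B5}. Their union is {Z0, Z1, Z2, Z3, Z4, Z5, Z6, Z7, Z8, Z9}, which is all 10 points.
No 4 of the 5 blocks cover everything (all 5 combinations miss at least one point), so 5 is optimal.

5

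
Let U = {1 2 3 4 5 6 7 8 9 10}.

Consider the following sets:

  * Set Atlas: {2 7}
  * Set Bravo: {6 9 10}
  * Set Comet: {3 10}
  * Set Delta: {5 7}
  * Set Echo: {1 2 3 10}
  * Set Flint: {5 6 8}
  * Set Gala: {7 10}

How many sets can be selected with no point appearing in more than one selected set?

3

Atlas, Comet, Flint are pairwise disjoint (Atlas={2,7}; Comet={3,10}; Flint={5,6,8}).
Every remaining set overlaps one of these, and no 4 of the listed sets are pairwise disjoint, so 3 is the maximum.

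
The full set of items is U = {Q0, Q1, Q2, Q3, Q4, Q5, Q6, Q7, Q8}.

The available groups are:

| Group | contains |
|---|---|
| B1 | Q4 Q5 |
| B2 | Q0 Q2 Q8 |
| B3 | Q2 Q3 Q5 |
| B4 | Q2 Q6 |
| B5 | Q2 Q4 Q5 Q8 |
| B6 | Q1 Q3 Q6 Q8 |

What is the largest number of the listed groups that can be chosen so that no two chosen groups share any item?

B1, B4 are pairwise disjoint (B1={Q4,Q5}; B4={Q2,Q6}).
Every remaining group overlaps one of these, and no 3 of the listed groups are pairwise disjoint, so 2 is the maximum.

2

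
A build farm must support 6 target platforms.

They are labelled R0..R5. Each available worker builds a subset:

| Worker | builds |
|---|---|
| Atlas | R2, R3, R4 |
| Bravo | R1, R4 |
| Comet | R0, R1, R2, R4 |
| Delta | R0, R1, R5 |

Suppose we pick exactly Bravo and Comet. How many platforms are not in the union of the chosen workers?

Union of Bravo, Comet = {R0, R1, R2, R4}.
Not covered: R3, R5 — 2 platforms.

2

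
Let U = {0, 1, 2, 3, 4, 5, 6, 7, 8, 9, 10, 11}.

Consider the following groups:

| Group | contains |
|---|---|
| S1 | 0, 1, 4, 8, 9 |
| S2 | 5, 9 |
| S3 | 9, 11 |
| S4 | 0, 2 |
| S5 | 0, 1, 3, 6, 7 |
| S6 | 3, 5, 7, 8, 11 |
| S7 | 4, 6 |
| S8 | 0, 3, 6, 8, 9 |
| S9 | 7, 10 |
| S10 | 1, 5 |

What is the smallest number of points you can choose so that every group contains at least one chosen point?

H = {2, 5, 6, 9, 10} meets every group (each contains at least one member of H), and |H| = 5.
The groups S3, S4, S7, S9, S10 are pairwise disjoint, so any hitting set needs a separate point for each — at least 5. Hence 5 is optimal.

5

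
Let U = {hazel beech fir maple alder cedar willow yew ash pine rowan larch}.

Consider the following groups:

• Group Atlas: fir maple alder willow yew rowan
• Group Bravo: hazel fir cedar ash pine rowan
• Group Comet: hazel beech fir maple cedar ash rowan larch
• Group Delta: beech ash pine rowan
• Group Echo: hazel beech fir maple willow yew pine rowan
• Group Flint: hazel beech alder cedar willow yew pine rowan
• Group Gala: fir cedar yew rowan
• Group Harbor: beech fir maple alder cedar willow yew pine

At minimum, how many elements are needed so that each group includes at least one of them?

2

Take H = {yew, ash}. Each listed group contains at least one of these, so H is a hitting set of size 2.
No single element lies in every group, so at least 2 are needed and 2 is optimal.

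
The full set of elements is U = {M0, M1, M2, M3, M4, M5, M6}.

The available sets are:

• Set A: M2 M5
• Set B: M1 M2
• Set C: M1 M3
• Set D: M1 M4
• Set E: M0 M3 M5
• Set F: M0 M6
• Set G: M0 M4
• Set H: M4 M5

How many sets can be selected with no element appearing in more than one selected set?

A, D, F are pairwise disjoint (A={M2,M5}; D={M1,M4}; F={M0,M6}).
Every remaining set overlaps one of these, and no 4 of the listed sets are pairwise disjoint, so 3 is the maximum.

3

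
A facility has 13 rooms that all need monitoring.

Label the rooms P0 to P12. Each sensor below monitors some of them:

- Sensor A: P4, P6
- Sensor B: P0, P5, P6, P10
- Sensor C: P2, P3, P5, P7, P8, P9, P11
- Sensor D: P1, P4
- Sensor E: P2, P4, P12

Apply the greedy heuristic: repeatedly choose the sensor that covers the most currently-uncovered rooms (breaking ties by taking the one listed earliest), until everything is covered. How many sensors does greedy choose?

4

Greedy: pick C (covers 7 new) → pick B (covers 3 new) → pick D (covers 2 new) → pick E (covers 1 new). Total picks: 4.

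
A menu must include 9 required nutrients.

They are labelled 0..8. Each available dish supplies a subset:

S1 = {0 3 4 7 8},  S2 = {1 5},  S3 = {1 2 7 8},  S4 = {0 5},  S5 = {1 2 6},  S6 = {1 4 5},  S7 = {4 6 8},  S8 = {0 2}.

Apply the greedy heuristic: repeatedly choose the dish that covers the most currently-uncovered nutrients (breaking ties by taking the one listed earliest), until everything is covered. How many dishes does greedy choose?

3

Greedy: pick S1 (covers 5 new) → pick S5 (covers 3 new) → pick S2 (covers 1 new). Total picks: 3.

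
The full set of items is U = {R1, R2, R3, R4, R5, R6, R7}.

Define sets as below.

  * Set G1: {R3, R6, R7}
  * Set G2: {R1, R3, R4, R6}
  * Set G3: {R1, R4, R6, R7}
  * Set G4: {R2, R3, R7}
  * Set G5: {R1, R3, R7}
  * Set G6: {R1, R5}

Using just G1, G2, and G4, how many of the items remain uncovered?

Union of G1, G2, G4 = {R1, R2, R3, R4, R6, R7}.
Not covered: R5 — 1 item.

1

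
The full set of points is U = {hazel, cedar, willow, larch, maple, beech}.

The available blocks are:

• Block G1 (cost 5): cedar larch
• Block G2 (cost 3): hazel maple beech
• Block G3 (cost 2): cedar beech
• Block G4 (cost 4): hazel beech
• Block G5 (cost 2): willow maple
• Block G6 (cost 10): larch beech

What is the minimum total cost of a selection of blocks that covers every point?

G1, G2, G5 together cover every point (G1 ∪ G2 ∪ G5 = {hazel, cedar, willow, larch, maple, beech}); total cost 5 + 3 + 2 = 10.
The greedy pick G2, G3, G5, G1 costs 12; no covering selection beats 10.

10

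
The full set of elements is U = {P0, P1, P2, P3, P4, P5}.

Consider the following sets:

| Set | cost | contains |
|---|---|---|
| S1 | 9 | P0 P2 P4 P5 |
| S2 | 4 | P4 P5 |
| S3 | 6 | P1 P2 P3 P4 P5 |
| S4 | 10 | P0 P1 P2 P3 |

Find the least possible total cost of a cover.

S2, S4 together cover every element (S2 ∪ S4 = {P0, P1, P2, P3, P4, P5}); total cost 4 + 10 = 14.
The greedy pick S3, S1 costs 15; no covering selection beats 14.

14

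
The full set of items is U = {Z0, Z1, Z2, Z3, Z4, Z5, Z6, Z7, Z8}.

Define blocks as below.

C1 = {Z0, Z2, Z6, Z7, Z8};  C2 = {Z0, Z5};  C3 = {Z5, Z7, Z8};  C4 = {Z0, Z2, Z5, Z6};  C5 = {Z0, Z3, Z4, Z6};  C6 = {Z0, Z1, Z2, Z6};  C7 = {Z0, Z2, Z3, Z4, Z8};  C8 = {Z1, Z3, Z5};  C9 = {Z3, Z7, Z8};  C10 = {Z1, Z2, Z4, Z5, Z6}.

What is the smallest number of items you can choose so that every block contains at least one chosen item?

Take H = {Z5, Z6, Z8}. Each listed block contains at least one of these, so H is a hitting set of size 3.
No choice of 2 items meets every block, so 3 is the minimum.

3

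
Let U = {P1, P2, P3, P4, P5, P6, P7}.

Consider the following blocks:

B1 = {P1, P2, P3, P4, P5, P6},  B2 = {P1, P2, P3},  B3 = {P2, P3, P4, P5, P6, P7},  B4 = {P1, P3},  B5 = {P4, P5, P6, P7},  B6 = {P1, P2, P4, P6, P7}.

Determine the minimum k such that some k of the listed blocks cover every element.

2

Take {B1, B5}. Their union is {P1, P2, P3, P4, P5, P6, P7}, which is all 7 elements.
No single block has all 7 elements (the largest, B1, has 6), so 2 is optimal.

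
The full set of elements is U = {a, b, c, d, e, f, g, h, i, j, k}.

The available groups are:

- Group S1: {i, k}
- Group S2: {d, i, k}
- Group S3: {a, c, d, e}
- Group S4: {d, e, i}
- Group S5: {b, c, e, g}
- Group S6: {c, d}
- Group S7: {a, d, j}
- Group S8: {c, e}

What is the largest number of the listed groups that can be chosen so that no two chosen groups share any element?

S1, S5, S7 are pairwise disjoint (S1={i,k}; S5={b,c,e,g}; S7={a,d,j}).
Every remaining group overlaps one of these, and no 4 of the listed groups are pairwise disjoint, so 3 is the maximum.

3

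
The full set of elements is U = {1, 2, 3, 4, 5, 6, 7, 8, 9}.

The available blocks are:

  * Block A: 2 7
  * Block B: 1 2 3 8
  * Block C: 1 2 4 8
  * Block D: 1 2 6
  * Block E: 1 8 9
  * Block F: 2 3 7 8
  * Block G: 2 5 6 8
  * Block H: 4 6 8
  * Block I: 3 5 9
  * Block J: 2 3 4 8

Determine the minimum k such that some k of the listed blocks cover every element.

C, D, F, and I cover everything between them: the union {1, 2, 3, 4, 5, 6, 7, 8, 9} is all of U.
No 3 of the 10 blocks cover everything (all 120 combinations miss at least one element), so 4 is optimal.

4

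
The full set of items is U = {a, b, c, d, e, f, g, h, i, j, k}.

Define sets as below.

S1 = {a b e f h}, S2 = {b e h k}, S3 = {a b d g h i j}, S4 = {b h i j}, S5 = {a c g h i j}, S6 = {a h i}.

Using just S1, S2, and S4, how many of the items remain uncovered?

3

Union of S1, S2, S4 = {a, b, e, f, h, i, j, k}.
Not covered: c, d, g — 3 items.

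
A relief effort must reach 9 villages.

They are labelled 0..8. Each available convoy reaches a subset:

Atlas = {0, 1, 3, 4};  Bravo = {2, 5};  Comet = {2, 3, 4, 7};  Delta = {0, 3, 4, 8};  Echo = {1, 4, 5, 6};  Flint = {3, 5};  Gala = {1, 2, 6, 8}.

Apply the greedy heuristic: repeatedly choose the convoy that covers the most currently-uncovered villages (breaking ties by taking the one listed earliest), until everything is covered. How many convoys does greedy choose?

4

Greedy: pick Atlas (covers 4 new) → pick Gala (covers 3 new) → pick Bravo (covers 1 new) → pick Comet (covers 1 new). Total picks: 4.
(The true minimum cover uses only 3 convoys, so greedy is not optimal here.)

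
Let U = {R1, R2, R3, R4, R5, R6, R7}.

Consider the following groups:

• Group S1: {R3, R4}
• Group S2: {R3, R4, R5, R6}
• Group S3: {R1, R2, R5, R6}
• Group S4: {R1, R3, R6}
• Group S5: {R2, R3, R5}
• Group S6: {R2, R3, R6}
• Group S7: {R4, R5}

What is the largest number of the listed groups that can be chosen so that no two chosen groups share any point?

2

S1, S3 are pairwise disjoint (S1={R3,R4}; S3={R1,R2,R5,R6}).
Every remaining group overlaps one of these, and no 3 of the listed groups are pairwise disjoint, so 2 is the maximum.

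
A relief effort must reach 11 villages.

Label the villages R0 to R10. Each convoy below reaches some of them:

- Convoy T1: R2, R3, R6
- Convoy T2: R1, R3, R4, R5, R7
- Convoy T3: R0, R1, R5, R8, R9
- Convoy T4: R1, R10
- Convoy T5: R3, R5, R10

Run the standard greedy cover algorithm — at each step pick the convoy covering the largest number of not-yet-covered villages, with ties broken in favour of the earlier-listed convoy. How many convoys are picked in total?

4

Greedy: pick T2 (covers 5 new) → pick T3 (covers 3 new) → pick T1 (covers 2 new) → pick T4 (covers 1 new). Total picks: 4.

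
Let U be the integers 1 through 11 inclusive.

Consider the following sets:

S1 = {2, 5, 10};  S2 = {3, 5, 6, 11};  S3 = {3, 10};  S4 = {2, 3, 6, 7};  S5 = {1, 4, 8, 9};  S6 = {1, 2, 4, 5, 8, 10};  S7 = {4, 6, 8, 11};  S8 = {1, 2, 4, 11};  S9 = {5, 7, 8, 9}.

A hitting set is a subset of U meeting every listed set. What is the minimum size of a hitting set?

Take H = {3, 4, 5}. Each listed set contains at least one of these, so H is a hitting set of size 3.
The sets S3, S8, S9 are pairwise disjoint, so any hitting set needs a separate point for each — at least 3. Hence 3 is optimal.

3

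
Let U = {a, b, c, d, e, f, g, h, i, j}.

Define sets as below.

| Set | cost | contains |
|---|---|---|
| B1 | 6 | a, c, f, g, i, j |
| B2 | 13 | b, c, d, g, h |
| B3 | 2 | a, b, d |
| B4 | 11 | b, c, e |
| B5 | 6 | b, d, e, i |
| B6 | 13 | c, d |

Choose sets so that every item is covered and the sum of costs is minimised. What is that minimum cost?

25

B1, B2, B5 together cover every item (B1 ∪ B2 ∪ B5 = {a, b, c, d, e, f, g, h, i, j}); total cost 6 + 13 + 6 = 25.
The greedy pick B3, B1, B5, B2 costs 27; no covering selection beats 25.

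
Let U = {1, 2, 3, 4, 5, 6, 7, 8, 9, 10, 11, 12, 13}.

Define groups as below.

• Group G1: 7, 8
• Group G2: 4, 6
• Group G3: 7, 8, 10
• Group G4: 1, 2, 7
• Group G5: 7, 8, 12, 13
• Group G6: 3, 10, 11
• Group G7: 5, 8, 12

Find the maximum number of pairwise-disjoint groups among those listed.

4

G2, G4, G6, G7 are pairwise disjoint (G2={4,6}; G4={1,2,7}; G6={3,10,11}; G7={5,8,12}).
Every remaining group overlaps one of these, and no 5 of the listed groups are pairwise disjoint, so 4 is the maximum.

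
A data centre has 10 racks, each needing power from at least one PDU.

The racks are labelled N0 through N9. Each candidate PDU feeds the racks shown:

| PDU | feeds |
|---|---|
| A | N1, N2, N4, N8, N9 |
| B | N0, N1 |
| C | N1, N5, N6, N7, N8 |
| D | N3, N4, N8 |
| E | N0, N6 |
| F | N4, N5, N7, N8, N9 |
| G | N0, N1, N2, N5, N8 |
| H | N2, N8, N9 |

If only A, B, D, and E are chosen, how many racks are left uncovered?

2

Union of A, B, D, E = {N0, N1, N2, N3, N4, N6, N8, N9}.
Not covered: N5, N7 — 2 racks.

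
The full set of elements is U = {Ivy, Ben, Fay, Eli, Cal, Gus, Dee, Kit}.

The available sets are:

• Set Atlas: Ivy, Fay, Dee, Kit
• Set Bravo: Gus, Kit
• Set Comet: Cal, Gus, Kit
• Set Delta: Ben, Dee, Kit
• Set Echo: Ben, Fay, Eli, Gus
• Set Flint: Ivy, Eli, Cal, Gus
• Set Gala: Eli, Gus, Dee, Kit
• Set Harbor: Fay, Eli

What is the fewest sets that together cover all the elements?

3

Atlas, Echo, and Flint cover everything between them: the union {Ivy, Ben, Fay, Eli, Cal, Gus, Dee, Kit} is all of U.
No 2 of the 8 sets cover everything (all 28 combinations miss at least one element), so 3 is optimal.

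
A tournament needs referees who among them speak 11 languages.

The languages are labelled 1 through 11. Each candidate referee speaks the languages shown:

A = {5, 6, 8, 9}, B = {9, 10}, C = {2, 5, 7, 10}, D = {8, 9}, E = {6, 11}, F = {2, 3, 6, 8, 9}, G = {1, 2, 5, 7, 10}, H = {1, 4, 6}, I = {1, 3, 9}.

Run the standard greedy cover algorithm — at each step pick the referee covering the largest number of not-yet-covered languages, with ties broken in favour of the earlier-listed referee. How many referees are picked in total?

4

Greedy: pick F (covers 5 new) → pick G (covers 4 new) → pick E (covers 1 new) → pick H (covers 1 new). Total picks: 4.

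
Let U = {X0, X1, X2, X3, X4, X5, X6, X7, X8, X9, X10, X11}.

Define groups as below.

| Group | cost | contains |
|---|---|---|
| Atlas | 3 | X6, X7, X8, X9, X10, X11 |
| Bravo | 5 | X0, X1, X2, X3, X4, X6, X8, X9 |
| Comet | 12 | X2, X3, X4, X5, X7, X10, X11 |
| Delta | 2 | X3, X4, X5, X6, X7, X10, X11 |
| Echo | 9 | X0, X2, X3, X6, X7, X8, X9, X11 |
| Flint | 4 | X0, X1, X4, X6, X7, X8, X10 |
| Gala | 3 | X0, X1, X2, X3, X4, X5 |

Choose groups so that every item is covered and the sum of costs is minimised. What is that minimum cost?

Atlas, Gala together cover every item (Atlas ∪ Gala = {X0, X1, X2, X3, X4, X5, X6, X7, X8, X9, X10, X11}); total cost 3 + 3 = 6.
The greedy pick Delta, Bravo costs 7; no covering selection beats 6.

6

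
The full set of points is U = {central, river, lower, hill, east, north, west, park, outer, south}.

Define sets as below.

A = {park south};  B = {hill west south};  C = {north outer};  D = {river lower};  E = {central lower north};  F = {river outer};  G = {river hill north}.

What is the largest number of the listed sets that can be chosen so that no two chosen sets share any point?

3

B, C, D are pairwise disjoint (B={hill,west,south}; C={north,outer}; D={river,lower}).
Every remaining set overlaps one of these, and no 4 of the listed sets are pairwise disjoint, so 3 is the maximum.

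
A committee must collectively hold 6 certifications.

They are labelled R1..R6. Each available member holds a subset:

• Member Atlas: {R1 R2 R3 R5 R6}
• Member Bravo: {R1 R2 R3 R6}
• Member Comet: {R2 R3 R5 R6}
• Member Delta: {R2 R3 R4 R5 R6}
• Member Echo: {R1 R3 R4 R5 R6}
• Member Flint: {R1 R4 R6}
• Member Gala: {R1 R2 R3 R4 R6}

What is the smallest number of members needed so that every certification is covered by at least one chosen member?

Atlas and Flint together: Atlas ∪ Flint = {R1, R2, R3, R4, R5, R6} — every certification is covered.
No single member has all 6 certifications (the largest, Atlas, has 5), so 2 is optimal.

2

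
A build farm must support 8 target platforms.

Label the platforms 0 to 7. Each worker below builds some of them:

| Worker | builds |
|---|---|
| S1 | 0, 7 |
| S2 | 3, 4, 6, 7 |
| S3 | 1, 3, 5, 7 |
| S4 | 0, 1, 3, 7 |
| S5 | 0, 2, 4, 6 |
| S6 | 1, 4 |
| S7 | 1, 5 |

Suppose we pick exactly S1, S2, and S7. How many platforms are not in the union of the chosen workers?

Union of S1, S2, S7 = {0, 1, 3, 4, 5, 6, 7}.
Not covered: 2 — 1 platform.

1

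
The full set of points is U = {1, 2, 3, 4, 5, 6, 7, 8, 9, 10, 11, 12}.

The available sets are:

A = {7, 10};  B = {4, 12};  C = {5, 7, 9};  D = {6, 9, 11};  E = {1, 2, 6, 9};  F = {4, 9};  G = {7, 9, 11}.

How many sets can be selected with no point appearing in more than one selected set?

A, B, E are pairwise disjoint (A={7,10}; B={4,12}; E={1,2,6,9}).
Every remaining set overlaps one of these, and no 4 of the listed sets are pairwise disjoint, so 3 is the maximum.

3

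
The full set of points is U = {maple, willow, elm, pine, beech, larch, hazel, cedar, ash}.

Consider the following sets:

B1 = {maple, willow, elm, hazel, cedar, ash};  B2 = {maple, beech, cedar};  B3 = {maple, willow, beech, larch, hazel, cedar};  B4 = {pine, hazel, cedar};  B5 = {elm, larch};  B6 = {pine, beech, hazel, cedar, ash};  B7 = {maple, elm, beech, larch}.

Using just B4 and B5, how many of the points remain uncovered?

Union of B4, B5 = {elm, pine, larch, hazel, cedar}.
Not covered: maple, willow, beech, ash — 4 points.

4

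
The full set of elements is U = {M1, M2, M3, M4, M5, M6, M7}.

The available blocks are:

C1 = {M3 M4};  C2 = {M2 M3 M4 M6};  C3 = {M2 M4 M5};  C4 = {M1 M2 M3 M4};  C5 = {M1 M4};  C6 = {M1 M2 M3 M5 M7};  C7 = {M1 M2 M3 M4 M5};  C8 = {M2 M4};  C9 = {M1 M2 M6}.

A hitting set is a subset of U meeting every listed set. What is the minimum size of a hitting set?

The 2 elements {M2, M4} hit every block.
The blocks C1, C9 are pairwise disjoint, so any hitting set needs a separate element for each — at least 2. Hence 2 is optimal.

2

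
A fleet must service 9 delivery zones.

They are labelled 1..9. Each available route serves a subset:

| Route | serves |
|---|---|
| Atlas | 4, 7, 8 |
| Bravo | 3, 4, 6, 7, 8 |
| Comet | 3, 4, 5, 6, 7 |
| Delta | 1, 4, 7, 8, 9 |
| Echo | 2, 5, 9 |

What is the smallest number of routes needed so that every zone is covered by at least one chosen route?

3

Bravo and Delta and Echo together: Bravo ∪ Delta ∪ Echo = {1, 2, 3, 4, 5, 6, 7, 8, 9} — every zone is covered.
Only Delta contains 1, so Delta is forced; the remaining 4 zones need at least 2 more routes (each remaining route adds at most 3) — so at least 3 routes are needed, and 3 is optimal.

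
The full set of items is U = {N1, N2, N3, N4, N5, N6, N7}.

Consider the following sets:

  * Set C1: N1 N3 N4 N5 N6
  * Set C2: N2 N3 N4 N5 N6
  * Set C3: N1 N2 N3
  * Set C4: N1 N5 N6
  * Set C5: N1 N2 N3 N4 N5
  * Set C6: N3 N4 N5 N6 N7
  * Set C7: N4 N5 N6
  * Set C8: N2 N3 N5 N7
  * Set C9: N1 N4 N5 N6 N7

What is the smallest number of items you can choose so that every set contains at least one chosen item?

2

The 2 items {N2, N6} hit every set.
The sets C3, C7 are pairwise disjoint, so any hitting set needs a separate item for each — at least 2. Hence 2 is optimal.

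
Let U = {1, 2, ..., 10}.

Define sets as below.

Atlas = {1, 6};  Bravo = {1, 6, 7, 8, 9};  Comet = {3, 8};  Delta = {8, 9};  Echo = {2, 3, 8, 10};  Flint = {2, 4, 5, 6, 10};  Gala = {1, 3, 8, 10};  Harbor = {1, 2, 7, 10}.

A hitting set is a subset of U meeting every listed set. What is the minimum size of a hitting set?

H = {6, 7, 8} meets every set (each contains at least one member of H), and |H| = 3.
No choice of 2 items meets every set, so 3 is the minimum.

3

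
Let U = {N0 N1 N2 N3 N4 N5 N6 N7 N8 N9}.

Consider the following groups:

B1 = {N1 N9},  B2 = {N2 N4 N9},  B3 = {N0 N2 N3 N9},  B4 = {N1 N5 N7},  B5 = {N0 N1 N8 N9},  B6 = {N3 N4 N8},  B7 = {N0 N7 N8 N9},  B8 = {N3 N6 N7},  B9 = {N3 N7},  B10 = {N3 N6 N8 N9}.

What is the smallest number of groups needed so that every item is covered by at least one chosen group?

Take {B2, B3, B4, B10}. Their union is {N0, N1, N2, N3, N4, N5, N6, N7, N8, N9}, which is all 10 items.
No 3 of the 10 groups cover everything (all 120 combinations miss at least one item), so 4 is optimal.

4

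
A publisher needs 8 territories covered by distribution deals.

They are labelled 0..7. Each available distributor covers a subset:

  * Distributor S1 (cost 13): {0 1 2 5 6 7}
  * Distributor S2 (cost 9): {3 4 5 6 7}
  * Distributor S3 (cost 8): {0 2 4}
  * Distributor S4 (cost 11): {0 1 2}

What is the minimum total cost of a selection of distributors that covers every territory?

20

S2, S4 together cover every territory (S2 ∪ S4 = {0, 1, 2, 3, 4, 5, 6, 7}); total cost 9 + 11 = 20.
No covering selection has total cost below 20.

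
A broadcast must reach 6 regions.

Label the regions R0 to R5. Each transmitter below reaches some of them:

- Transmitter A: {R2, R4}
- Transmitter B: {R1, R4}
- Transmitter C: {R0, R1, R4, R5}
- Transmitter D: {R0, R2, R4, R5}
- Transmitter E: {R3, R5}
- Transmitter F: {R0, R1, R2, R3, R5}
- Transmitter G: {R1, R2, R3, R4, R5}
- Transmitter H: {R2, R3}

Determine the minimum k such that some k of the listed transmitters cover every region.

2

Take {C, H}. Their union is {R0, R1, R2, R3, R4, R5}, which is all 6 regions.
No single transmitter has all 6 regions (the largest, F, has 5), so 2 is optimal.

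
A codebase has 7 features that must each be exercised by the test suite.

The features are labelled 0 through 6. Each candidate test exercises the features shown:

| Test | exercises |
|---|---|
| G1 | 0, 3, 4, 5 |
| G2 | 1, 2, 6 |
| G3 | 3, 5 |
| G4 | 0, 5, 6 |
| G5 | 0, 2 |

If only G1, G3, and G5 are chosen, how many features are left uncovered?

2

Union of G1, G3, G5 = {0, 2, 3, 4, 5}.
Not covered: 1, 6 — 2 features.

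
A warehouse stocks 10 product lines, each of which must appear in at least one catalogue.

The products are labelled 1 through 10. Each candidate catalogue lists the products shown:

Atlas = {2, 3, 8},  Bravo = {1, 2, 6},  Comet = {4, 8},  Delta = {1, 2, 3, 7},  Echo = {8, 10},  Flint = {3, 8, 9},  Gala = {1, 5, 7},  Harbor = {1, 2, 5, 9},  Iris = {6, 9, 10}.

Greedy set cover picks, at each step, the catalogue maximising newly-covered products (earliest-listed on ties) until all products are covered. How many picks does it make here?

Greedy: pick Delta (covers 4 new) → pick Iris (covers 3 new) → pick Comet (covers 2 new) → pick Gala (covers 1 new). Total picks: 4.

4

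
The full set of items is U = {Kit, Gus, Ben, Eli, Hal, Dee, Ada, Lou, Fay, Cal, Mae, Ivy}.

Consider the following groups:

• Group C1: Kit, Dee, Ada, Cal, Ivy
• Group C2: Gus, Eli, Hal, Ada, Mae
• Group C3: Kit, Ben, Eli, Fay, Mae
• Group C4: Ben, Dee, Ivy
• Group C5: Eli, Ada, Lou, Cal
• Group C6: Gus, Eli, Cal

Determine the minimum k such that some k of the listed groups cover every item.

C2 and C3 and C4 and C5 together: C2 ∪ C3 ∪ C4 ∪ C5 = {Kit, Gus, Ben, Eli, Hal, Dee, Ada, Lou, Fay, Cal, Mae, Ivy} — every item is covered.
No 3 of the 6 groups cover everything (all 20 combinations miss at least one item), so 4 is optimal.

4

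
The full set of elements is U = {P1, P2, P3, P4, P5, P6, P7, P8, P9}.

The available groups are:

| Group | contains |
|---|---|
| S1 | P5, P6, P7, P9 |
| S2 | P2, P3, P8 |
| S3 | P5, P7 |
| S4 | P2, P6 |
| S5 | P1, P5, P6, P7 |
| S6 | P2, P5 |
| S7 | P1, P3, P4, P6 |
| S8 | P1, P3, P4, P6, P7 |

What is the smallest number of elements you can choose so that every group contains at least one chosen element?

3

The 3 elements {P2, P5, P6} hit every group.
No choice of 2 elements meets every group, so 3 is the minimum.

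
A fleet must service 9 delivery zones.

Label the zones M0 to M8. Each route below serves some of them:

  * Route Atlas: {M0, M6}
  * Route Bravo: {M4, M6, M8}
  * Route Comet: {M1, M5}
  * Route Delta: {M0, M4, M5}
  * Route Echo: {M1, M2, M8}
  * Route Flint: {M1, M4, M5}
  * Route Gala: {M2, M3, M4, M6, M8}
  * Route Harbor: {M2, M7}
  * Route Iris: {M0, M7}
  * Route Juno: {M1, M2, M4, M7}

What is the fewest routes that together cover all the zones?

Take {Flint, Gala, Iris}. Their union is {M0, M1, M2, M3, M4, M5, M6, M7, M8}, which is all 9 zones.
Only Gala contains M3, so Gala is forced; the remaining 4 zones need at least 2 more routes (each remaining route adds at most 2) — so at least 3 routes are needed, and 3 is optimal.

3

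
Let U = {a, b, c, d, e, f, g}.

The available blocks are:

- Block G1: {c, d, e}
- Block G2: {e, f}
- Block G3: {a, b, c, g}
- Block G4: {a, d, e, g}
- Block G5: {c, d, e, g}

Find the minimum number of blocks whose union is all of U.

3

G1, G2, and G3 cover everything between them: the union {a, b, c, d, e, f, g} is all of U.
Only G3 contains b, so G3 is forced; the remaining 3 items need at least 2 more blocks (each remaining block adds at most 2) — so at least 3 blocks are needed, and 3 is optimal.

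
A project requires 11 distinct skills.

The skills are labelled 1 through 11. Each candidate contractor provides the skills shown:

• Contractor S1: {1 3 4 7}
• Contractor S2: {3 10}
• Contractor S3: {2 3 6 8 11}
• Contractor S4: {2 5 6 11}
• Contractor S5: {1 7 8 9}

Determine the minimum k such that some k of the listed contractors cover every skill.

4

Take {S1, S2, S4, S5}. Their union is {1, 2, 3, 4, 5, 6, 7, 8, 9, 10, 11}, which is all 11 skills.
Only S2 contains 10, so S2 is forced; the remaining 9 skills need at least 3 more contractors (each remaining contractor adds at most 4) — so at least 4 contractors are needed, and 4 is optimal.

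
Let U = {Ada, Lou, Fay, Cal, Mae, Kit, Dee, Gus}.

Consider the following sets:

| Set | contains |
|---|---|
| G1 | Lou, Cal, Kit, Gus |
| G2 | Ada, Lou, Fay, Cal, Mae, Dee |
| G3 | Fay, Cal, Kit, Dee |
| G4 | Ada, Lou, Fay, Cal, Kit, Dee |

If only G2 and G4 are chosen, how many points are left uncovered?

1

Union of G2, G4 = {Ada, Lou, Fay, Cal, Mae, Kit, Dee}.
Not covered: Gus — 1 point.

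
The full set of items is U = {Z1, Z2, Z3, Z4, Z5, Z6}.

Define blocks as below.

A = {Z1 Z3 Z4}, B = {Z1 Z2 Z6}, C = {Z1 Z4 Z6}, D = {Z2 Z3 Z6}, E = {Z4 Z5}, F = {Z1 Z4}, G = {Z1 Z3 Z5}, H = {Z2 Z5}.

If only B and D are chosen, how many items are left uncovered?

2

Union of B, D = {Z1, Z2, Z3, Z6}.
Not covered: Z4, Z5 — 2 items.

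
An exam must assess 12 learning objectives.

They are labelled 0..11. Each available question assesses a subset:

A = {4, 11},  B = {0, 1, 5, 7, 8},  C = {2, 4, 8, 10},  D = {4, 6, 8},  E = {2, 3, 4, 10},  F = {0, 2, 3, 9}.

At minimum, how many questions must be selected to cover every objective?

Take {A, B, D, E, F}. Their union is {0, 1, 2, 3, 4, 5, 6, 7, 8, 9, 10, 11}, which is all 12 objectives.
No 4 of the 6 questions cover everything (all 15 combinations miss at least one objective), so 5 is optimal.

5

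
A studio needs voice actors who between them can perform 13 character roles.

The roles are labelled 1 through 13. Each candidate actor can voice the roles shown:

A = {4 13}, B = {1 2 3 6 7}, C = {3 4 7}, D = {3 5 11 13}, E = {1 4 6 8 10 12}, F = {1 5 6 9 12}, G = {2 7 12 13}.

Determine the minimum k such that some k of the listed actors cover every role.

D and E and F and G together: D ∪ E ∪ F ∪ G = {1, 2, 3, 4, 5, 6, 7, 8, 9, 10, 11, 12, 13} — every role is covered.
Only F contains 9, so F is forced; the remaining 8 roles need at least 3 more actors (each remaining actor adds at most 3) — so at least 4 actors are needed, and 4 is optimal.

4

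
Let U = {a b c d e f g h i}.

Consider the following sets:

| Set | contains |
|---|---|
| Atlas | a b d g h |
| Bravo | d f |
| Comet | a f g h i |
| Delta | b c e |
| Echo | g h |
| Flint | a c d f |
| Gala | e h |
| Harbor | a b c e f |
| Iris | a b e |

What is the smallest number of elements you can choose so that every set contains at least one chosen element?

3

The 3 elements {b, d, h} hit every set.
The sets Bravo, Echo, Iris are pairwise disjoint, so any hitting set needs a separate element for each — at least 3. Hence 3 is optimal.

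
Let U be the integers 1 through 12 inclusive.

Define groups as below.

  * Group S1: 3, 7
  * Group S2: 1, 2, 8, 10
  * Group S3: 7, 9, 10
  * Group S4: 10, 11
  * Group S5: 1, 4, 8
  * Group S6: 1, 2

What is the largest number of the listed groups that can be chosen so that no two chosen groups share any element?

3

S1, S4, S5 are pairwise disjoint (S1={3,7}; S4={10,11}; S5={1,4,8}).
Every remaining group overlaps one of these, and no 4 of the listed groups are pairwise disjoint, so 3 is the maximum.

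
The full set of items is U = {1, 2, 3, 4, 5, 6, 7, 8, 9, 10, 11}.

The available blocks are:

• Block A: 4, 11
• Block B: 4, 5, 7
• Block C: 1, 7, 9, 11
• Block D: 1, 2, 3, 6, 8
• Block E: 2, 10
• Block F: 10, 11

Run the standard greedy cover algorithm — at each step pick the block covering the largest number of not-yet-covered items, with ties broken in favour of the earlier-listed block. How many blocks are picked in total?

4

Greedy: pick D (covers 5 new) → pick B (covers 3 new) → pick C (covers 2 new) → pick E (covers 1 new). Total picks: 4.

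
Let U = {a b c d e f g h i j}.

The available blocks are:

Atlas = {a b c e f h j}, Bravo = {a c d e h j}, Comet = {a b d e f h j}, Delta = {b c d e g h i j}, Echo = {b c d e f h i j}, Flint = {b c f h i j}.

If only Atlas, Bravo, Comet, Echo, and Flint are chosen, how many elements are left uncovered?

Union of Atlas, Bravo, Comet, Echo, Flint = {a, b, c, d, e, f, h, i, j}.
Not covered: g — 1 element.

1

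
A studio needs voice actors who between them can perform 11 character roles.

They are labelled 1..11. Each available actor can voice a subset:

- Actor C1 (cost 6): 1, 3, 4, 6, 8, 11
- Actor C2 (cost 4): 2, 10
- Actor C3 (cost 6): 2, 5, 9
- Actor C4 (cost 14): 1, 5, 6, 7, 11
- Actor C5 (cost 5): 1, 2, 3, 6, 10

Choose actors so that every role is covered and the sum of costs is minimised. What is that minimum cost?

30

C1, C2, C3, C4 together cover every role (C1 ∪ C2 ∪ C3 ∪ C4 = {1, 2, 3, 4, 5, 6, 7, 8, 9, 10, 11}); total cost 6 + 4 + 6 + 14 = 30.
No covering selection has total cost below 30.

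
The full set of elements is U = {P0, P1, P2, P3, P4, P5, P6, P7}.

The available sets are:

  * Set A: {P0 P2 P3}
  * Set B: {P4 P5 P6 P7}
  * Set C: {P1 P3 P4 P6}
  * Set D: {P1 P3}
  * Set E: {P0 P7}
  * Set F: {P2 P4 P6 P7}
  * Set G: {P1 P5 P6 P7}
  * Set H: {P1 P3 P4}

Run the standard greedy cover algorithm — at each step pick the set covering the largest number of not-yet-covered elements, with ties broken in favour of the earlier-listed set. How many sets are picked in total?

Greedy: pick B (covers 4 new) → pick A (covers 3 new) → pick C (covers 1 new). Total picks: 3.

3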